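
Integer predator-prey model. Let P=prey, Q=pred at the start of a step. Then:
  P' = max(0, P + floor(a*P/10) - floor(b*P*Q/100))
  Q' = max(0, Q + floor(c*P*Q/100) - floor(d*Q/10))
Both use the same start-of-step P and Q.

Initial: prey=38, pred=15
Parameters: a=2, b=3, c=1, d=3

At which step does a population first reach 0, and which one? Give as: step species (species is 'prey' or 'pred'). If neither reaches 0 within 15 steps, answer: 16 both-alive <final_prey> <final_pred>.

Step 1: prey: 38+7-17=28; pred: 15+5-4=16
Step 2: prey: 28+5-13=20; pred: 16+4-4=16
Step 3: prey: 20+4-9=15; pred: 16+3-4=15
Step 4: prey: 15+3-6=12; pred: 15+2-4=13
Step 5: prey: 12+2-4=10; pred: 13+1-3=11
Step 6: prey: 10+2-3=9; pred: 11+1-3=9
Step 7: prey: 9+1-2=8; pred: 9+0-2=7
Step 8: prey: 8+1-1=8; pred: 7+0-2=5
Step 9: prey: 8+1-1=8; pred: 5+0-1=4
Step 10: prey: 8+1-0=9; pred: 4+0-1=3
Step 11: prey: 9+1-0=10; pred: 3+0-0=3
Step 12: prey: 10+2-0=12; pred: 3+0-0=3
Step 13: prey: 12+2-1=13; pred: 3+0-0=3
Step 14: prey: 13+2-1=14; pred: 3+0-0=3
Step 15: prey: 14+2-1=15; pred: 3+0-0=3
No extinction within 15 steps

Answer: 16 both-alive 15 3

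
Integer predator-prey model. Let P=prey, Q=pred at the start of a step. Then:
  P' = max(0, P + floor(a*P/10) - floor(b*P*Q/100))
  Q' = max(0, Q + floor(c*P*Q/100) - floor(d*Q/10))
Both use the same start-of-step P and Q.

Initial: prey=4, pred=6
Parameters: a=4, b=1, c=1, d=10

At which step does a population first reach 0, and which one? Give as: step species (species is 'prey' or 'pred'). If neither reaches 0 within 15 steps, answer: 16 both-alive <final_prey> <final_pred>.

Answer: 1 pred

Derivation:
Step 1: prey: 4+1-0=5; pred: 6+0-6=0
First extinction: pred at step 1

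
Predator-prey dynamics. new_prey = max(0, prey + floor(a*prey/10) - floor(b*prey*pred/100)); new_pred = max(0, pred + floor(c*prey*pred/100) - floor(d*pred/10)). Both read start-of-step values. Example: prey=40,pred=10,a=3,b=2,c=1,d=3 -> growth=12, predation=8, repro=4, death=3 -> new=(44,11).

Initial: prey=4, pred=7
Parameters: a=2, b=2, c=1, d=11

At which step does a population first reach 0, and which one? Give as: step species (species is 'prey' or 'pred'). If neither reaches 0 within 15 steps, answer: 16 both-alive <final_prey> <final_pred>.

Answer: 1 pred

Derivation:
Step 1: prey: 4+0-0=4; pred: 7+0-7=0
First extinction: pred at step 1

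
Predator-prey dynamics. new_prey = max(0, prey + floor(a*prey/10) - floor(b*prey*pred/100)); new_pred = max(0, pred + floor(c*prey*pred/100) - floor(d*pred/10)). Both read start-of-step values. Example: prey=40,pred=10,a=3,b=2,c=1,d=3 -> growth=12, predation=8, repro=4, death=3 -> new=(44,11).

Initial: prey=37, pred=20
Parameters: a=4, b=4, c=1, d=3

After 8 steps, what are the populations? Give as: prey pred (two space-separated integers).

Step 1: prey: 37+14-29=22; pred: 20+7-6=21
Step 2: prey: 22+8-18=12; pred: 21+4-6=19
Step 3: prey: 12+4-9=7; pred: 19+2-5=16
Step 4: prey: 7+2-4=5; pred: 16+1-4=13
Step 5: prey: 5+2-2=5; pred: 13+0-3=10
Step 6: prey: 5+2-2=5; pred: 10+0-3=7
Step 7: prey: 5+2-1=6; pred: 7+0-2=5
Step 8: prey: 6+2-1=7; pred: 5+0-1=4

Answer: 7 4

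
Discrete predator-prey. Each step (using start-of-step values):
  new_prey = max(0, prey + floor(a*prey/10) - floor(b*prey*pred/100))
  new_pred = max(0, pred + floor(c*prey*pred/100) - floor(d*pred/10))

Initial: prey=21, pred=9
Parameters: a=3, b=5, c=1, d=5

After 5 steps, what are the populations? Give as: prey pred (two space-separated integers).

Answer: 30 1

Derivation:
Step 1: prey: 21+6-9=18; pred: 9+1-4=6
Step 2: prey: 18+5-5=18; pred: 6+1-3=4
Step 3: prey: 18+5-3=20; pred: 4+0-2=2
Step 4: prey: 20+6-2=24; pred: 2+0-1=1
Step 5: prey: 24+7-1=30; pred: 1+0-0=1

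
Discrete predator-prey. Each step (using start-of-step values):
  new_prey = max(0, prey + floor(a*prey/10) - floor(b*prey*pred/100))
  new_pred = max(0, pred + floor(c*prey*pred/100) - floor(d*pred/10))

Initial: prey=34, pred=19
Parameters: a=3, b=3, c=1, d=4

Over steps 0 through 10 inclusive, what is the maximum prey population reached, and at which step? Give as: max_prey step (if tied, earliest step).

Answer: 40 10

Derivation:
Step 1: prey: 34+10-19=25; pred: 19+6-7=18
Step 2: prey: 25+7-13=19; pred: 18+4-7=15
Step 3: prey: 19+5-8=16; pred: 15+2-6=11
Step 4: prey: 16+4-5=15; pred: 11+1-4=8
Step 5: prey: 15+4-3=16; pred: 8+1-3=6
Step 6: prey: 16+4-2=18; pred: 6+0-2=4
Step 7: prey: 18+5-2=21; pred: 4+0-1=3
Step 8: prey: 21+6-1=26; pred: 3+0-1=2
Step 9: prey: 26+7-1=32; pred: 2+0-0=2
Step 10: prey: 32+9-1=40; pred: 2+0-0=2
Max prey = 40 at step 10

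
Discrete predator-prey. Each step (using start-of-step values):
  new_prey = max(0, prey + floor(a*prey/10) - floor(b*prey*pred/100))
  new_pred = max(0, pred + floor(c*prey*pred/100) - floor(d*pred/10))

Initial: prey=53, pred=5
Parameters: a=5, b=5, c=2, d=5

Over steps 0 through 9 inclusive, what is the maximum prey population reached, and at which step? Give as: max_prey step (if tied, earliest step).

Answer: 73 2

Derivation:
Step 1: prey: 53+26-13=66; pred: 5+5-2=8
Step 2: prey: 66+33-26=73; pred: 8+10-4=14
Step 3: prey: 73+36-51=58; pred: 14+20-7=27
Step 4: prey: 58+29-78=9; pred: 27+31-13=45
Step 5: prey: 9+4-20=0; pred: 45+8-22=31
Step 6: prey: 0+0-0=0; pred: 31+0-15=16
Step 7: prey: 0+0-0=0; pred: 16+0-8=8
Step 8: prey: 0+0-0=0; pred: 8+0-4=4
Step 9: prey: 0+0-0=0; pred: 4+0-2=2
Max prey = 73 at step 2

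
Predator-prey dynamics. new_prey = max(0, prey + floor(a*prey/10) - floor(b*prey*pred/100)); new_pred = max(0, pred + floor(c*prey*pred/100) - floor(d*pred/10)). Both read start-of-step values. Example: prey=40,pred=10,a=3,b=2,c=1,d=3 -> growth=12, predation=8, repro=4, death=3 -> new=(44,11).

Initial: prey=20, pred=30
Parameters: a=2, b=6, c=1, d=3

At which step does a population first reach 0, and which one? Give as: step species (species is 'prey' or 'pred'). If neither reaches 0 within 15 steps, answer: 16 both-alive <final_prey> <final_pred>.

Answer: 1 prey

Derivation:
Step 1: prey: 20+4-36=0; pred: 30+6-9=27
First extinction: prey at step 1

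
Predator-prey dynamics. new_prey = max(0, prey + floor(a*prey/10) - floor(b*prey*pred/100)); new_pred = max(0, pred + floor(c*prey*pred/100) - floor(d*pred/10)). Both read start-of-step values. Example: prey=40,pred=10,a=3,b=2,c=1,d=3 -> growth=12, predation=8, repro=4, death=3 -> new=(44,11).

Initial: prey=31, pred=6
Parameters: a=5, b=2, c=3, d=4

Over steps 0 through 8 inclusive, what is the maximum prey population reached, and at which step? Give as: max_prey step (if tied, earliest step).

Step 1: prey: 31+15-3=43; pred: 6+5-2=9
Step 2: prey: 43+21-7=57; pred: 9+11-3=17
Step 3: prey: 57+28-19=66; pred: 17+29-6=40
Step 4: prey: 66+33-52=47; pred: 40+79-16=103
Step 5: prey: 47+23-96=0; pred: 103+145-41=207
Step 6: prey: 0+0-0=0; pred: 207+0-82=125
Step 7: prey: 0+0-0=0; pred: 125+0-50=75
Step 8: prey: 0+0-0=0; pred: 75+0-30=45
Max prey = 66 at step 3

Answer: 66 3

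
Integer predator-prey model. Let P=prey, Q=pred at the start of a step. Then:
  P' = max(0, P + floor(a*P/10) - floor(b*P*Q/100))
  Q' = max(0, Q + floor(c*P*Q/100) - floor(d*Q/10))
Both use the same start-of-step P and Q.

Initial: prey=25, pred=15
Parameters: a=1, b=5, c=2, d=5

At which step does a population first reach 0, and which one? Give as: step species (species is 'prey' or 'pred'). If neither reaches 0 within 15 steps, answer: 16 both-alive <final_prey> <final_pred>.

Answer: 16 both-alive 2 1

Derivation:
Step 1: prey: 25+2-18=9; pred: 15+7-7=15
Step 2: prey: 9+0-6=3; pred: 15+2-7=10
Step 3: prey: 3+0-1=2; pred: 10+0-5=5
Step 4: prey: 2+0-0=2; pred: 5+0-2=3
Step 5: prey: 2+0-0=2; pred: 3+0-1=2
Step 6: prey: 2+0-0=2; pred: 2+0-1=1
Step 7: prey: 2+0-0=2; pred: 1+0-0=1
Steps 8-15: state stable at prey=2, pred=1 (no change)
No extinction within 15 steps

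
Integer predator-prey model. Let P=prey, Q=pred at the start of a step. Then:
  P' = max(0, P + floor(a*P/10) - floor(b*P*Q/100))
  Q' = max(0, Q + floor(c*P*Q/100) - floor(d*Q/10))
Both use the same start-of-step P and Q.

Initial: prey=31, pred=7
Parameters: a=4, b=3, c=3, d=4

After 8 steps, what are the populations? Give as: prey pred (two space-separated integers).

Answer: 0 12

Derivation:
Step 1: prey: 31+12-6=37; pred: 7+6-2=11
Step 2: prey: 37+14-12=39; pred: 11+12-4=19
Step 3: prey: 39+15-22=32; pred: 19+22-7=34
Step 4: prey: 32+12-32=12; pred: 34+32-13=53
Step 5: prey: 12+4-19=0; pred: 53+19-21=51
Step 6: prey: 0+0-0=0; pred: 51+0-20=31
Step 7: prey: 0+0-0=0; pred: 31+0-12=19
Step 8: prey: 0+0-0=0; pred: 19+0-7=12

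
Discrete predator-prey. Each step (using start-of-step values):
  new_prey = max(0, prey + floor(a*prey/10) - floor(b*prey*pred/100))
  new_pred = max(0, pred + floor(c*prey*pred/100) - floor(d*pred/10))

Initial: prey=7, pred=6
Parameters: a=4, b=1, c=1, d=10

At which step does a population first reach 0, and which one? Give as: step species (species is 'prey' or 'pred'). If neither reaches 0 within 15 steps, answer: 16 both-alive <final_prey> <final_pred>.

Step 1: prey: 7+2-0=9; pred: 6+0-6=0
First extinction: pred at step 1

Answer: 1 pred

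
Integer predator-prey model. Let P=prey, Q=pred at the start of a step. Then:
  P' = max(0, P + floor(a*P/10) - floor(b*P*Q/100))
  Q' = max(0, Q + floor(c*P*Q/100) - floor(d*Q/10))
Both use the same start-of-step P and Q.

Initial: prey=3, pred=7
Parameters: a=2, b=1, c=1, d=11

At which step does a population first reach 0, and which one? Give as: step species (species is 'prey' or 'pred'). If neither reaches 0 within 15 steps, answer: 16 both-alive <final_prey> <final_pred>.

Step 1: prey: 3+0-0=3; pred: 7+0-7=0
First extinction: pred at step 1

Answer: 1 pred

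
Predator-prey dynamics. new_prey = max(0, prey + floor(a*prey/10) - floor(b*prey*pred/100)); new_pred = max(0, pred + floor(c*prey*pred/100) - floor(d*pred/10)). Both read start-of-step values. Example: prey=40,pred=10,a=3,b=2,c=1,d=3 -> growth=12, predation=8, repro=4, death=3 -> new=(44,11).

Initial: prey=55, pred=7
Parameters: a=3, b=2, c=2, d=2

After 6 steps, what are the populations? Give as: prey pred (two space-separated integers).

Answer: 0 80

Derivation:
Step 1: prey: 55+16-7=64; pred: 7+7-1=13
Step 2: prey: 64+19-16=67; pred: 13+16-2=27
Step 3: prey: 67+20-36=51; pred: 27+36-5=58
Step 4: prey: 51+15-59=7; pred: 58+59-11=106
Step 5: prey: 7+2-14=0; pred: 106+14-21=99
Step 6: prey: 0+0-0=0; pred: 99+0-19=80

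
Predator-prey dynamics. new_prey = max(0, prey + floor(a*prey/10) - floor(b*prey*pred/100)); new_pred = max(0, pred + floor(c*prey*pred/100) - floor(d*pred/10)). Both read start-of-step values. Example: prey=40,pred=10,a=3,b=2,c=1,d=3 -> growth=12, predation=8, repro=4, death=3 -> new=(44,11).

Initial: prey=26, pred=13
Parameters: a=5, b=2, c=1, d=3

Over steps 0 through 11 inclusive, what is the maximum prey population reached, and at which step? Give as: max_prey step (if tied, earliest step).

Step 1: prey: 26+13-6=33; pred: 13+3-3=13
Step 2: prey: 33+16-8=41; pred: 13+4-3=14
Step 3: prey: 41+20-11=50; pred: 14+5-4=15
Step 4: prey: 50+25-15=60; pred: 15+7-4=18
Step 5: prey: 60+30-21=69; pred: 18+10-5=23
Step 6: prey: 69+34-31=72; pred: 23+15-6=32
Step 7: prey: 72+36-46=62; pred: 32+23-9=46
Step 8: prey: 62+31-57=36; pred: 46+28-13=61
Step 9: prey: 36+18-43=11; pred: 61+21-18=64
Step 10: prey: 11+5-14=2; pred: 64+7-19=52
Step 11: prey: 2+1-2=1; pred: 52+1-15=38
Max prey = 72 at step 6

Answer: 72 6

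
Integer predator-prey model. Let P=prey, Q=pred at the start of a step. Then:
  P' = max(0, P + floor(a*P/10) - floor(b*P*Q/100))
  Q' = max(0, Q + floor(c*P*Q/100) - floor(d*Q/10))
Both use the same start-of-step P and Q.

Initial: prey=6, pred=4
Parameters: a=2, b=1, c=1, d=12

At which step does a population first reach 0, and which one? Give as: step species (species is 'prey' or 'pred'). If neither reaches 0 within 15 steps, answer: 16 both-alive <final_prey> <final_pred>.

Step 1: prey: 6+1-0=7; pred: 4+0-4=0
First extinction: pred at step 1

Answer: 1 pred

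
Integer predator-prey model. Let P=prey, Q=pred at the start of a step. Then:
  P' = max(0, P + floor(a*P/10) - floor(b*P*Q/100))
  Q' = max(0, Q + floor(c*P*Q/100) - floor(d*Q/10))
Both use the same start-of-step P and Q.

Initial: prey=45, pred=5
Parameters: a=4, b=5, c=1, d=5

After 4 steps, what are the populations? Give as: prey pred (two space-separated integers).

Step 1: prey: 45+18-11=52; pred: 5+2-2=5
Step 2: prey: 52+20-13=59; pred: 5+2-2=5
Step 3: prey: 59+23-14=68; pred: 5+2-2=5
Step 4: prey: 68+27-17=78; pred: 5+3-2=6

Answer: 78 6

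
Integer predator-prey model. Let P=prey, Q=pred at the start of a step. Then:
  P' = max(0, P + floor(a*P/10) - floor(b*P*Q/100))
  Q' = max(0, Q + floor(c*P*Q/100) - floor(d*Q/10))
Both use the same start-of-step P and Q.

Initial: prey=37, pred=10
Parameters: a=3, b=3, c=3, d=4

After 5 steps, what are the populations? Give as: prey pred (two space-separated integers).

Step 1: prey: 37+11-11=37; pred: 10+11-4=17
Step 2: prey: 37+11-18=30; pred: 17+18-6=29
Step 3: prey: 30+9-26=13; pred: 29+26-11=44
Step 4: prey: 13+3-17=0; pred: 44+17-17=44
Step 5: prey: 0+0-0=0; pred: 44+0-17=27

Answer: 0 27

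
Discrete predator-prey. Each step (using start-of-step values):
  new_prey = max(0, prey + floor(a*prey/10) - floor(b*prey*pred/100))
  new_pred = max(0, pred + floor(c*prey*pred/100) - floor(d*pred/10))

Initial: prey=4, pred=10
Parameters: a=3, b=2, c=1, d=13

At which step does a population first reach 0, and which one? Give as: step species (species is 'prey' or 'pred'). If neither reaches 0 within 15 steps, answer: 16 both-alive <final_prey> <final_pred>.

Step 1: prey: 4+1-0=5; pred: 10+0-13=0
First extinction: pred at step 1

Answer: 1 pred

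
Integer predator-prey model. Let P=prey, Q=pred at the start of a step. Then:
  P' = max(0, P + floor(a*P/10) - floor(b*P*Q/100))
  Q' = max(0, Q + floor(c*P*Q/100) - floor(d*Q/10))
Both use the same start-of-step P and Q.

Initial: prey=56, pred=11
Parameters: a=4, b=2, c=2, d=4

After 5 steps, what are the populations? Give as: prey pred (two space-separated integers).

Answer: 0 65

Derivation:
Step 1: prey: 56+22-12=66; pred: 11+12-4=19
Step 2: prey: 66+26-25=67; pred: 19+25-7=37
Step 3: prey: 67+26-49=44; pred: 37+49-14=72
Step 4: prey: 44+17-63=0; pred: 72+63-28=107
Step 5: prey: 0+0-0=0; pred: 107+0-42=65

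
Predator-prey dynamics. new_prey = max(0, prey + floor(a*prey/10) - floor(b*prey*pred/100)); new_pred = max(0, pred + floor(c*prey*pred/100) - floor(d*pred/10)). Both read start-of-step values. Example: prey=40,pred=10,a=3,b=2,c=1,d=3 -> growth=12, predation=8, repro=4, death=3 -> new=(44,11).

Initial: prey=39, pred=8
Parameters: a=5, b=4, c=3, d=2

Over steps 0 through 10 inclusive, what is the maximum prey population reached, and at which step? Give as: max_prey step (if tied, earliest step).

Step 1: prey: 39+19-12=46; pred: 8+9-1=16
Step 2: prey: 46+23-29=40; pred: 16+22-3=35
Step 3: prey: 40+20-56=4; pred: 35+42-7=70
Step 4: prey: 4+2-11=0; pred: 70+8-14=64
Step 5: prey: 0+0-0=0; pred: 64+0-12=52
Step 6: prey: 0+0-0=0; pred: 52+0-10=42
Step 7: prey: 0+0-0=0; pred: 42+0-8=34
Step 8: prey: 0+0-0=0; pred: 34+0-6=28
Step 9: prey: 0+0-0=0; pred: 28+0-5=23
Step 10: prey: 0+0-0=0; pred: 23+0-4=19
Max prey = 46 at step 1

Answer: 46 1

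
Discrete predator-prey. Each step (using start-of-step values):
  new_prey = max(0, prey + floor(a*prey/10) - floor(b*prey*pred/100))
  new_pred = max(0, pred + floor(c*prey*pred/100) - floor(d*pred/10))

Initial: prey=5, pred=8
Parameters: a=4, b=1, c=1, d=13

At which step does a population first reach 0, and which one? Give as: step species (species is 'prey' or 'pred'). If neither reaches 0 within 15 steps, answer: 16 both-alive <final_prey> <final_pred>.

Answer: 1 pred

Derivation:
Step 1: prey: 5+2-0=7; pred: 8+0-10=0
First extinction: pred at step 1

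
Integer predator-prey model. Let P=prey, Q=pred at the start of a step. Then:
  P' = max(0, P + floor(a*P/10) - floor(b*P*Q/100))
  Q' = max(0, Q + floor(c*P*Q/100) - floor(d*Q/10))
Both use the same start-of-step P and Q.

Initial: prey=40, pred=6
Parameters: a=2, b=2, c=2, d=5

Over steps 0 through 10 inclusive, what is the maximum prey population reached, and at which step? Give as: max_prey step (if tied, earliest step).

Step 1: prey: 40+8-4=44; pred: 6+4-3=7
Step 2: prey: 44+8-6=46; pred: 7+6-3=10
Step 3: prey: 46+9-9=46; pred: 10+9-5=14
Step 4: prey: 46+9-12=43; pred: 14+12-7=19
Step 5: prey: 43+8-16=35; pred: 19+16-9=26
Step 6: prey: 35+7-18=24; pred: 26+18-13=31
Step 7: prey: 24+4-14=14; pred: 31+14-15=30
Step 8: prey: 14+2-8=8; pred: 30+8-15=23
Step 9: prey: 8+1-3=6; pred: 23+3-11=15
Step 10: prey: 6+1-1=6; pred: 15+1-7=9
Max prey = 46 at step 2

Answer: 46 2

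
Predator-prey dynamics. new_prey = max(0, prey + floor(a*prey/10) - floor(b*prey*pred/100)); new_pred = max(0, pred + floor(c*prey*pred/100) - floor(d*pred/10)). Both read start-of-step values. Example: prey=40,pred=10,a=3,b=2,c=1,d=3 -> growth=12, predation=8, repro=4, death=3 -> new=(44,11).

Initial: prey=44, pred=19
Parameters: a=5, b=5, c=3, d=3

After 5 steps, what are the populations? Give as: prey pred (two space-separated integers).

Answer: 0 20

Derivation:
Step 1: prey: 44+22-41=25; pred: 19+25-5=39
Step 2: prey: 25+12-48=0; pred: 39+29-11=57
Step 3: prey: 0+0-0=0; pred: 57+0-17=40
Step 4: prey: 0+0-0=0; pred: 40+0-12=28
Step 5: prey: 0+0-0=0; pred: 28+0-8=20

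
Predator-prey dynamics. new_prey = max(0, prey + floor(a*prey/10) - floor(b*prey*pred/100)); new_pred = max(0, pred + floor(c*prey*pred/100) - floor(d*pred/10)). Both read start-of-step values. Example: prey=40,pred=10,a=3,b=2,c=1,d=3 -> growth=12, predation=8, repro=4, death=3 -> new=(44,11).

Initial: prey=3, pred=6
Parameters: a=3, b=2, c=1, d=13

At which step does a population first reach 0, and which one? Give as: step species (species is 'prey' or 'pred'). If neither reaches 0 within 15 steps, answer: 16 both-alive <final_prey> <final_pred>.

Answer: 1 pred

Derivation:
Step 1: prey: 3+0-0=3; pred: 6+0-7=0
First extinction: pred at step 1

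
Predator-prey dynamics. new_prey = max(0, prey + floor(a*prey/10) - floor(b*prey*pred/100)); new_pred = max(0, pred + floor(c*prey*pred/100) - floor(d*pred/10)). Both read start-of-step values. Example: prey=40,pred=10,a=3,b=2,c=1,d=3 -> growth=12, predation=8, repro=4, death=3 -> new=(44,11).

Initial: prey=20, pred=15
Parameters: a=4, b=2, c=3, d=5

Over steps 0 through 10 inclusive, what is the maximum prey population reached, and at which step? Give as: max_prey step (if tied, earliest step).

Step 1: prey: 20+8-6=22; pred: 15+9-7=17
Step 2: prey: 22+8-7=23; pred: 17+11-8=20
Step 3: prey: 23+9-9=23; pred: 20+13-10=23
Step 4: prey: 23+9-10=22; pred: 23+15-11=27
Step 5: prey: 22+8-11=19; pred: 27+17-13=31
Step 6: prey: 19+7-11=15; pred: 31+17-15=33
Step 7: prey: 15+6-9=12; pred: 33+14-16=31
Step 8: prey: 12+4-7=9; pred: 31+11-15=27
Step 9: prey: 9+3-4=8; pred: 27+7-13=21
Step 10: prey: 8+3-3=8; pred: 21+5-10=16
Max prey = 23 at step 2

Answer: 23 2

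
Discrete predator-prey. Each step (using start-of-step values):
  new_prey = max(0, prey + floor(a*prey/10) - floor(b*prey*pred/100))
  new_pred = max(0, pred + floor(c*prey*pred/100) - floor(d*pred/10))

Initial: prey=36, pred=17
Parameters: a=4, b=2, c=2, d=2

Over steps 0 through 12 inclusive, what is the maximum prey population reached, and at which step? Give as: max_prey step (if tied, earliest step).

Answer: 38 1

Derivation:
Step 1: prey: 36+14-12=38; pred: 17+12-3=26
Step 2: prey: 38+15-19=34; pred: 26+19-5=40
Step 3: prey: 34+13-27=20; pred: 40+27-8=59
Step 4: prey: 20+8-23=5; pred: 59+23-11=71
Step 5: prey: 5+2-7=0; pred: 71+7-14=64
Step 6: prey: 0+0-0=0; pred: 64+0-12=52
Step 7: prey: 0+0-0=0; pred: 52+0-10=42
Step 8: prey: 0+0-0=0; pred: 42+0-8=34
Step 9: prey: 0+0-0=0; pred: 34+0-6=28
Step 10: prey: 0+0-0=0; pred: 28+0-5=23
Step 11: prey: 0+0-0=0; pred: 23+0-4=19
Step 12: prey: 0+0-0=0; pred: 19+0-3=16
Max prey = 38 at step 1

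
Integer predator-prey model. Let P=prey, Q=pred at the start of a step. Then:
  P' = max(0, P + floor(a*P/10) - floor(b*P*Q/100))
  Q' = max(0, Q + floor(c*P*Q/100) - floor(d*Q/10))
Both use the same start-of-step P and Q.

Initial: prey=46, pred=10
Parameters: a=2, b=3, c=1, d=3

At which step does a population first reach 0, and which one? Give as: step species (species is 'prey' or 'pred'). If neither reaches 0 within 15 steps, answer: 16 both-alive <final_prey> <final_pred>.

Answer: 16 both-alive 17 3

Derivation:
Step 1: prey: 46+9-13=42; pred: 10+4-3=11
Step 2: prey: 42+8-13=37; pred: 11+4-3=12
Step 3: prey: 37+7-13=31; pred: 12+4-3=13
Step 4: prey: 31+6-12=25; pred: 13+4-3=14
Step 5: prey: 25+5-10=20; pred: 14+3-4=13
Step 6: prey: 20+4-7=17; pred: 13+2-3=12
Step 7: prey: 17+3-6=14; pred: 12+2-3=11
Step 8: prey: 14+2-4=12; pred: 11+1-3=9
Step 9: prey: 12+2-3=11; pred: 9+1-2=8
Step 10: prey: 11+2-2=11; pred: 8+0-2=6
Step 11: prey: 11+2-1=12; pred: 6+0-1=5
Step 12: prey: 12+2-1=13; pred: 5+0-1=4
Step 13: prey: 13+2-1=14; pred: 4+0-1=3
Step 14: prey: 14+2-1=15; pred: 3+0-0=3
Step 15: prey: 15+3-1=17; pred: 3+0-0=3
No extinction within 15 steps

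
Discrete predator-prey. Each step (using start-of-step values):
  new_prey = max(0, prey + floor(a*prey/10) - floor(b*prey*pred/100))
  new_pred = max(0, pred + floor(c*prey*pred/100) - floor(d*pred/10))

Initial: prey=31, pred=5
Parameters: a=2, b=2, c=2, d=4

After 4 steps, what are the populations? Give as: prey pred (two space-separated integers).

Step 1: prey: 31+6-3=34; pred: 5+3-2=6
Step 2: prey: 34+6-4=36; pred: 6+4-2=8
Step 3: prey: 36+7-5=38; pred: 8+5-3=10
Step 4: prey: 38+7-7=38; pred: 10+7-4=13

Answer: 38 13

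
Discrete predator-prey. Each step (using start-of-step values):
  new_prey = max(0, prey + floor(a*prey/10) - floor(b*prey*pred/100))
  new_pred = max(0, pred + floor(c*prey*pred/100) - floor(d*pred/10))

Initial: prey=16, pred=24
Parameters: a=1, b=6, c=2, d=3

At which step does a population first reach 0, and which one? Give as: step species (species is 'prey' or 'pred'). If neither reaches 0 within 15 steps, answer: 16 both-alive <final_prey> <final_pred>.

Answer: 1 prey

Derivation:
Step 1: prey: 16+1-23=0; pred: 24+7-7=24
First extinction: prey at step 1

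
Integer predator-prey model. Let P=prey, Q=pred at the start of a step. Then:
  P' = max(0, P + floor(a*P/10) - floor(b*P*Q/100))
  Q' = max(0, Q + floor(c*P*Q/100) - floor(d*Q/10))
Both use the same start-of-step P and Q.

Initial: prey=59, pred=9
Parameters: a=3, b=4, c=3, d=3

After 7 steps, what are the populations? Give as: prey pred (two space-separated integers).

Step 1: prey: 59+17-21=55; pred: 9+15-2=22
Step 2: prey: 55+16-48=23; pred: 22+36-6=52
Step 3: prey: 23+6-47=0; pred: 52+35-15=72
Step 4: prey: 0+0-0=0; pred: 72+0-21=51
Step 5: prey: 0+0-0=0; pred: 51+0-15=36
Step 6: prey: 0+0-0=0; pred: 36+0-10=26
Step 7: prey: 0+0-0=0; pred: 26+0-7=19

Answer: 0 19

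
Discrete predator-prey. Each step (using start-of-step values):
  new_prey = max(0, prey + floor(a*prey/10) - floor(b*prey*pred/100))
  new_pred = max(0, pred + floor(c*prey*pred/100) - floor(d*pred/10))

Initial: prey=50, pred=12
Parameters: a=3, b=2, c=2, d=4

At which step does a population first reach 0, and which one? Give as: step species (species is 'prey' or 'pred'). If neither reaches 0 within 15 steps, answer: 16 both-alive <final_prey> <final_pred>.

Answer: 16 both-alive 1 2

Derivation:
Step 1: prey: 50+15-12=53; pred: 12+12-4=20
Step 2: prey: 53+15-21=47; pred: 20+21-8=33
Step 3: prey: 47+14-31=30; pred: 33+31-13=51
Step 4: prey: 30+9-30=9; pred: 51+30-20=61
Step 5: prey: 9+2-10=1; pred: 61+10-24=47
Step 6: prey: 1+0-0=1; pred: 47+0-18=29
Step 7: prey: 1+0-0=1; pred: 29+0-11=18
Step 8: prey: 1+0-0=1; pred: 18+0-7=11
Step 9: prey: 1+0-0=1; pred: 11+0-4=7
Step 10: prey: 1+0-0=1; pred: 7+0-2=5
Step 11: prey: 1+0-0=1; pred: 5+0-2=3
Step 12: prey: 1+0-0=1; pred: 3+0-1=2
Step 13: prey: 1+0-0=1; pred: 2+0-0=2
Steps 14-15: state stable at prey=1, pred=2 (no change)
No extinction within 15 steps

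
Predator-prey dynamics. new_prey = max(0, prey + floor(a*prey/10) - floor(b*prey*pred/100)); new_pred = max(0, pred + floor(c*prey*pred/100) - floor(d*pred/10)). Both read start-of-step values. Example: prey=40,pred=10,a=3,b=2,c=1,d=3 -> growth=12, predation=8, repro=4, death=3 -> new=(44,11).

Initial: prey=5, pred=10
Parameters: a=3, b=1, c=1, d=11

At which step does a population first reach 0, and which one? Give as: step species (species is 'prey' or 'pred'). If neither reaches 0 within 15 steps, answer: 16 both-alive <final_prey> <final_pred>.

Answer: 1 pred

Derivation:
Step 1: prey: 5+1-0=6; pred: 10+0-11=0
First extinction: pred at step 1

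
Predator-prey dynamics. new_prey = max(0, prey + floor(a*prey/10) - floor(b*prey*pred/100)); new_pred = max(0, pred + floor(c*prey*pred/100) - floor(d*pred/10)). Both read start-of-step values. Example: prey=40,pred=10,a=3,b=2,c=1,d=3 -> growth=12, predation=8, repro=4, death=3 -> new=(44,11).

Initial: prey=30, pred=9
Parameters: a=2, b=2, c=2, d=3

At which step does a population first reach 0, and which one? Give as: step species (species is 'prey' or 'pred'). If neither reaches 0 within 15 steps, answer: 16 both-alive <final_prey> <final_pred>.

Answer: 16 both-alive 3 3

Derivation:
Step 1: prey: 30+6-5=31; pred: 9+5-2=12
Step 2: prey: 31+6-7=30; pred: 12+7-3=16
Step 3: prey: 30+6-9=27; pred: 16+9-4=21
Step 4: prey: 27+5-11=21; pred: 21+11-6=26
Step 5: prey: 21+4-10=15; pred: 26+10-7=29
Step 6: prey: 15+3-8=10; pred: 29+8-8=29
Step 7: prey: 10+2-5=7; pred: 29+5-8=26
Step 8: prey: 7+1-3=5; pred: 26+3-7=22
Step 9: prey: 5+1-2=4; pred: 22+2-6=18
Step 10: prey: 4+0-1=3; pred: 18+1-5=14
Step 11: prey: 3+0-0=3; pred: 14+0-4=10
Step 12: prey: 3+0-0=3; pred: 10+0-3=7
Step 13: prey: 3+0-0=3; pred: 7+0-2=5
Step 14: prey: 3+0-0=3; pred: 5+0-1=4
Step 15: prey: 3+0-0=3; pred: 4+0-1=3
No extinction within 15 steps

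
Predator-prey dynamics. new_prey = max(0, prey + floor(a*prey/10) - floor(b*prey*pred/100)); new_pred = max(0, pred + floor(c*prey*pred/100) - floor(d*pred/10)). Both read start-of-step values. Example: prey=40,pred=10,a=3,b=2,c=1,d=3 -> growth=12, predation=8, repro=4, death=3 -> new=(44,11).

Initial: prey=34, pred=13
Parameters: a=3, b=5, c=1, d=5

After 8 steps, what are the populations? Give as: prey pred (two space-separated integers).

Answer: 32 1

Derivation:
Step 1: prey: 34+10-22=22; pred: 13+4-6=11
Step 2: prey: 22+6-12=16; pred: 11+2-5=8
Step 3: prey: 16+4-6=14; pred: 8+1-4=5
Step 4: prey: 14+4-3=15; pred: 5+0-2=3
Step 5: prey: 15+4-2=17; pred: 3+0-1=2
Step 6: prey: 17+5-1=21; pred: 2+0-1=1
Step 7: prey: 21+6-1=26; pred: 1+0-0=1
Step 8: prey: 26+7-1=32; pred: 1+0-0=1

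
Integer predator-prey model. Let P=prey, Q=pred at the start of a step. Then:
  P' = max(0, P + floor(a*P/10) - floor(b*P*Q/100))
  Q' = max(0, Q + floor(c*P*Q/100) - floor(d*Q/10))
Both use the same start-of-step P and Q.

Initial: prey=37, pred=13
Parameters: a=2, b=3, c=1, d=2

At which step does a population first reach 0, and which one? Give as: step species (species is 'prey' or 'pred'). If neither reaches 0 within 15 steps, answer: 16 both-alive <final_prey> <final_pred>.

Step 1: prey: 37+7-14=30; pred: 13+4-2=15
Step 2: prey: 30+6-13=23; pred: 15+4-3=16
Step 3: prey: 23+4-11=16; pred: 16+3-3=16
Step 4: prey: 16+3-7=12; pred: 16+2-3=15
Step 5: prey: 12+2-5=9; pred: 15+1-3=13
Step 6: prey: 9+1-3=7; pred: 13+1-2=12
Step 7: prey: 7+1-2=6; pred: 12+0-2=10
Step 8: prey: 6+1-1=6; pred: 10+0-2=8
Step 9: prey: 6+1-1=6; pred: 8+0-1=7
Step 10: prey: 6+1-1=6; pred: 7+0-1=6
Step 11: prey: 6+1-1=6; pred: 6+0-1=5
Step 12: prey: 6+1-0=7; pred: 5+0-1=4
Step 13: prey: 7+1-0=8; pred: 4+0-0=4
Step 14: prey: 8+1-0=9; pred: 4+0-0=4
Step 15: prey: 9+1-1=9; pred: 4+0-0=4
No extinction within 15 steps

Answer: 16 both-alive 9 4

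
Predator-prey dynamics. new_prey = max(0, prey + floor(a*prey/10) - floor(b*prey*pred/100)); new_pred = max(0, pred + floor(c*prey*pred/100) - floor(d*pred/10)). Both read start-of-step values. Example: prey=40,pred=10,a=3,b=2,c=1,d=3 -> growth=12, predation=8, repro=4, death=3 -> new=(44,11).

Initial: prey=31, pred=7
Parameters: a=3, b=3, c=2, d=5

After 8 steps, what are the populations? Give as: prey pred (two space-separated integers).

Step 1: prey: 31+9-6=34; pred: 7+4-3=8
Step 2: prey: 34+10-8=36; pred: 8+5-4=9
Step 3: prey: 36+10-9=37; pred: 9+6-4=11
Step 4: prey: 37+11-12=36; pred: 11+8-5=14
Step 5: prey: 36+10-15=31; pred: 14+10-7=17
Step 6: prey: 31+9-15=25; pred: 17+10-8=19
Step 7: prey: 25+7-14=18; pred: 19+9-9=19
Step 8: prey: 18+5-10=13; pred: 19+6-9=16

Answer: 13 16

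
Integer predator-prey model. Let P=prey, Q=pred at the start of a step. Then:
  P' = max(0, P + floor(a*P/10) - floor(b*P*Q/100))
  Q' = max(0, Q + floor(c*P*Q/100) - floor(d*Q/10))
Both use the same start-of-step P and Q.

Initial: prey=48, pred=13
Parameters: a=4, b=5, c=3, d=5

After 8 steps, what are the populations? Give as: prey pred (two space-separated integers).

Step 1: prey: 48+19-31=36; pred: 13+18-6=25
Step 2: prey: 36+14-45=5; pred: 25+27-12=40
Step 3: prey: 5+2-10=0; pred: 40+6-20=26
Step 4: prey: 0+0-0=0; pred: 26+0-13=13
Step 5: prey: 0+0-0=0; pred: 13+0-6=7
Step 6: prey: 0+0-0=0; pred: 7+0-3=4
Step 7: prey: 0+0-0=0; pred: 4+0-2=2
Step 8: prey: 0+0-0=0; pred: 2+0-1=1

Answer: 0 1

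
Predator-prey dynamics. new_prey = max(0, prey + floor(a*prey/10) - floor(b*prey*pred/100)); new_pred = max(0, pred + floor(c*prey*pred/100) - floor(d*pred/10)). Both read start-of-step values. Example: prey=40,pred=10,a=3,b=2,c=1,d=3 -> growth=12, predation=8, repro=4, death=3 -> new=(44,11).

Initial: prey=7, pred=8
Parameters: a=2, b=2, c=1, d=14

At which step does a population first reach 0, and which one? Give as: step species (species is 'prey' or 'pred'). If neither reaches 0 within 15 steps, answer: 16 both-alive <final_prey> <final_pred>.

Answer: 1 pred

Derivation:
Step 1: prey: 7+1-1=7; pred: 8+0-11=0
First extinction: pred at step 1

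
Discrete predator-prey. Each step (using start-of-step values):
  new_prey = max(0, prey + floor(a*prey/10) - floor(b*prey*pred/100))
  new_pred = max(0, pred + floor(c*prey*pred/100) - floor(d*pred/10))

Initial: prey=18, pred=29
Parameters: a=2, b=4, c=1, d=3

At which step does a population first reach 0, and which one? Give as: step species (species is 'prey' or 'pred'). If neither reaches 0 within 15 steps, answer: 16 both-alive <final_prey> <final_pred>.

Step 1: prey: 18+3-20=1; pred: 29+5-8=26
Step 2: prey: 1+0-1=0; pred: 26+0-7=19
First extinction: prey at step 2

Answer: 2 prey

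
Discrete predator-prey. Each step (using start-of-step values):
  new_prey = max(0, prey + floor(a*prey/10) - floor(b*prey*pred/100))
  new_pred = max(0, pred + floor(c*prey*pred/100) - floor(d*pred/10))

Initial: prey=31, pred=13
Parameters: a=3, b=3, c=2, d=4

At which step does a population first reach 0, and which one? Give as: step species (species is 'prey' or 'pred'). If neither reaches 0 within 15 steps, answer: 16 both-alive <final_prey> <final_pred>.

Answer: 16 both-alive 31 3

Derivation:
Step 1: prey: 31+9-12=28; pred: 13+8-5=16
Step 2: prey: 28+8-13=23; pred: 16+8-6=18
Step 3: prey: 23+6-12=17; pred: 18+8-7=19
Step 4: prey: 17+5-9=13; pred: 19+6-7=18
Step 5: prey: 13+3-7=9; pred: 18+4-7=15
Step 6: prey: 9+2-4=7; pred: 15+2-6=11
Step 7: prey: 7+2-2=7; pred: 11+1-4=8
Step 8: prey: 7+2-1=8; pred: 8+1-3=6
Step 9: prey: 8+2-1=9; pred: 6+0-2=4
Step 10: prey: 9+2-1=10; pred: 4+0-1=3
Step 11: prey: 10+3-0=13; pred: 3+0-1=2
Step 12: prey: 13+3-0=16; pred: 2+0-0=2
Step 13: prey: 16+4-0=20; pred: 2+0-0=2
Step 14: prey: 20+6-1=25; pred: 2+0-0=2
Step 15: prey: 25+7-1=31; pred: 2+1-0=3
No extinction within 15 steps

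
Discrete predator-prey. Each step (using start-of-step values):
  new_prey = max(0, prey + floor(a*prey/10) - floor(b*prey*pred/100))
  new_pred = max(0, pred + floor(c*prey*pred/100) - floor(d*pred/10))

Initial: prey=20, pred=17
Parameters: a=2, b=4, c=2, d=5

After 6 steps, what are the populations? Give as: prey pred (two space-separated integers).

Step 1: prey: 20+4-13=11; pred: 17+6-8=15
Step 2: prey: 11+2-6=7; pred: 15+3-7=11
Step 3: prey: 7+1-3=5; pred: 11+1-5=7
Step 4: prey: 5+1-1=5; pred: 7+0-3=4
Step 5: prey: 5+1-0=6; pred: 4+0-2=2
Step 6: prey: 6+1-0=7; pred: 2+0-1=1

Answer: 7 1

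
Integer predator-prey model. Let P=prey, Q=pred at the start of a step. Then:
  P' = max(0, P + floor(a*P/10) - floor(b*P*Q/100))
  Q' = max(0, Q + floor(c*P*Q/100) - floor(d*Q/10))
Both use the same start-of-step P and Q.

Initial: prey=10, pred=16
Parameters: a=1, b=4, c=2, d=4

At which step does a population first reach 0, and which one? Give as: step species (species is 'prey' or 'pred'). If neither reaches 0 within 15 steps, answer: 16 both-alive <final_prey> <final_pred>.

Step 1: prey: 10+1-6=5; pred: 16+3-6=13
Step 2: prey: 5+0-2=3; pred: 13+1-5=9
Step 3: prey: 3+0-1=2; pred: 9+0-3=6
Step 4: prey: 2+0-0=2; pred: 6+0-2=4
Step 5: prey: 2+0-0=2; pred: 4+0-1=3
Step 6: prey: 2+0-0=2; pred: 3+0-1=2
Step 7: prey: 2+0-0=2; pred: 2+0-0=2
Steps 8-15: state stable at prey=2, pred=2 (no change)
No extinction within 15 steps

Answer: 16 both-alive 2 2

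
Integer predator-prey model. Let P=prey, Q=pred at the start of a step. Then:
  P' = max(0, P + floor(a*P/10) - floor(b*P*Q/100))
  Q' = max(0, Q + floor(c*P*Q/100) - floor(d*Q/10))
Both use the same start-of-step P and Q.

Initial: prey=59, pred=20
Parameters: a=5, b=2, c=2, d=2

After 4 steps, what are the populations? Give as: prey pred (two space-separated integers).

Answer: 0 115

Derivation:
Step 1: prey: 59+29-23=65; pred: 20+23-4=39
Step 2: prey: 65+32-50=47; pred: 39+50-7=82
Step 3: prey: 47+23-77=0; pred: 82+77-16=143
Step 4: prey: 0+0-0=0; pred: 143+0-28=115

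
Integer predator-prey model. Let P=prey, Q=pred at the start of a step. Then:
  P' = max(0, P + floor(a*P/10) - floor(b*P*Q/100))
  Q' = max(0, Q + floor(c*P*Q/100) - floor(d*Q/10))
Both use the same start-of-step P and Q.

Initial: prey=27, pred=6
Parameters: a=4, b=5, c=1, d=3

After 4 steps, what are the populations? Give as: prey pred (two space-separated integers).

Answer: 39 7

Derivation:
Step 1: prey: 27+10-8=29; pred: 6+1-1=6
Step 2: prey: 29+11-8=32; pred: 6+1-1=6
Step 3: prey: 32+12-9=35; pred: 6+1-1=6
Step 4: prey: 35+14-10=39; pred: 6+2-1=7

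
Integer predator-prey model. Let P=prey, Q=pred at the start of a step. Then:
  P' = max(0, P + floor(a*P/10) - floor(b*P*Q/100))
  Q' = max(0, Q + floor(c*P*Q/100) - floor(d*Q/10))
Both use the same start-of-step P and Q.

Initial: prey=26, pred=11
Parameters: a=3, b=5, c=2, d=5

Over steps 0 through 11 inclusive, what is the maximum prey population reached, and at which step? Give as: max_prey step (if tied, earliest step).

Step 1: prey: 26+7-14=19; pred: 11+5-5=11
Step 2: prey: 19+5-10=14; pred: 11+4-5=10
Step 3: prey: 14+4-7=11; pred: 10+2-5=7
Step 4: prey: 11+3-3=11; pred: 7+1-3=5
Step 5: prey: 11+3-2=12; pred: 5+1-2=4
Step 6: prey: 12+3-2=13; pred: 4+0-2=2
Step 7: prey: 13+3-1=15; pred: 2+0-1=1
Step 8: prey: 15+4-0=19; pred: 1+0-0=1
Step 9: prey: 19+5-0=24; pred: 1+0-0=1
Step 10: prey: 24+7-1=30; pred: 1+0-0=1
Step 11: prey: 30+9-1=38; pred: 1+0-0=1
Max prey = 38 at step 11

Answer: 38 11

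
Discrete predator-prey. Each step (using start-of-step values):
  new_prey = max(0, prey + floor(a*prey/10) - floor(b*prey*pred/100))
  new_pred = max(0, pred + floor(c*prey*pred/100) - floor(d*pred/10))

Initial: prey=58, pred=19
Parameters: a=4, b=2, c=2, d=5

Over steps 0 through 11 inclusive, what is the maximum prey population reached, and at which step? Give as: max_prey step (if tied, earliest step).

Answer: 59 1

Derivation:
Step 1: prey: 58+23-22=59; pred: 19+22-9=32
Step 2: prey: 59+23-37=45; pred: 32+37-16=53
Step 3: prey: 45+18-47=16; pred: 53+47-26=74
Step 4: prey: 16+6-23=0; pred: 74+23-37=60
Step 5: prey: 0+0-0=0; pred: 60+0-30=30
Step 6: prey: 0+0-0=0; pred: 30+0-15=15
Step 7: prey: 0+0-0=0; pred: 15+0-7=8
Step 8: prey: 0+0-0=0; pred: 8+0-4=4
Step 9: prey: 0+0-0=0; pred: 4+0-2=2
Step 10: prey: 0+0-0=0; pred: 2+0-1=1
Step 11: prey: 0+0-0=0; pred: 1+0-0=1
Max prey = 59 at step 1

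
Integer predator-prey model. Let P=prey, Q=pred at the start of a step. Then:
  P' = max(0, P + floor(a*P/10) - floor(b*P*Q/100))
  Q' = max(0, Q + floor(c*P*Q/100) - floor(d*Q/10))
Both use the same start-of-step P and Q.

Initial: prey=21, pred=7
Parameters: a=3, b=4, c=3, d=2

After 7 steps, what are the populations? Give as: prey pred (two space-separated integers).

Answer: 0 17

Derivation:
Step 1: prey: 21+6-5=22; pred: 7+4-1=10
Step 2: prey: 22+6-8=20; pred: 10+6-2=14
Step 3: prey: 20+6-11=15; pred: 14+8-2=20
Step 4: prey: 15+4-12=7; pred: 20+9-4=25
Step 5: prey: 7+2-7=2; pred: 25+5-5=25
Step 6: prey: 2+0-2=0; pred: 25+1-5=21
Step 7: prey: 0+0-0=0; pred: 21+0-4=17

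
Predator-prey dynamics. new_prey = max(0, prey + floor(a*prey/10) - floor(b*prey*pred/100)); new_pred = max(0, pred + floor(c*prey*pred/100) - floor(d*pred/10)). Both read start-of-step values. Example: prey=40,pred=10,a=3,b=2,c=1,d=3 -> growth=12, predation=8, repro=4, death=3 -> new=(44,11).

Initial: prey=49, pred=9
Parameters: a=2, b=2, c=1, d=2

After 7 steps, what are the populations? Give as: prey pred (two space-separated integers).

Answer: 10 28

Derivation:
Step 1: prey: 49+9-8=50; pred: 9+4-1=12
Step 2: prey: 50+10-12=48; pred: 12+6-2=16
Step 3: prey: 48+9-15=42; pred: 16+7-3=20
Step 4: prey: 42+8-16=34; pred: 20+8-4=24
Step 5: prey: 34+6-16=24; pred: 24+8-4=28
Step 6: prey: 24+4-13=15; pred: 28+6-5=29
Step 7: prey: 15+3-8=10; pred: 29+4-5=28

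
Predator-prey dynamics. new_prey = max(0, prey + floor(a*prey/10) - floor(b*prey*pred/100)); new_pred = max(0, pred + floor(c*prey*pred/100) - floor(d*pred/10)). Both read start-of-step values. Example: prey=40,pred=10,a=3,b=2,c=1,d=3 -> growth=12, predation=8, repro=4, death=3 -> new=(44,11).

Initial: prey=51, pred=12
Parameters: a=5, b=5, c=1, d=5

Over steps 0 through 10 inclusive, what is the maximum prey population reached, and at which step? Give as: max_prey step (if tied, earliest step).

Step 1: prey: 51+25-30=46; pred: 12+6-6=12
Step 2: prey: 46+23-27=42; pred: 12+5-6=11
Step 3: prey: 42+21-23=40; pred: 11+4-5=10
Step 4: prey: 40+20-20=40; pred: 10+4-5=9
Step 5: prey: 40+20-18=42; pred: 9+3-4=8
Step 6: prey: 42+21-16=47; pred: 8+3-4=7
Step 7: prey: 47+23-16=54; pred: 7+3-3=7
Step 8: prey: 54+27-18=63; pred: 7+3-3=7
Step 9: prey: 63+31-22=72; pred: 7+4-3=8
Step 10: prey: 72+36-28=80; pred: 8+5-4=9
Max prey = 80 at step 10

Answer: 80 10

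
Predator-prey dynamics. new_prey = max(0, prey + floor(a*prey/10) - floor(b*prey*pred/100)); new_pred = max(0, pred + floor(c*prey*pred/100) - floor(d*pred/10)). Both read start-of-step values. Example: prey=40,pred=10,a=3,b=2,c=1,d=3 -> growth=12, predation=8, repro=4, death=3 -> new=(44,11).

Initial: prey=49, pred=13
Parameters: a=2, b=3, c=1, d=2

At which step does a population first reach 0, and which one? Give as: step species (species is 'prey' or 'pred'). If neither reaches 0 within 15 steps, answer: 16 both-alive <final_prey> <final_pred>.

Answer: 16 both-alive 2 4

Derivation:
Step 1: prey: 49+9-19=39; pred: 13+6-2=17
Step 2: prey: 39+7-19=27; pred: 17+6-3=20
Step 3: prey: 27+5-16=16; pred: 20+5-4=21
Step 4: prey: 16+3-10=9; pred: 21+3-4=20
Step 5: prey: 9+1-5=5; pred: 20+1-4=17
Step 6: prey: 5+1-2=4; pred: 17+0-3=14
Step 7: prey: 4+0-1=3; pred: 14+0-2=12
Step 8: prey: 3+0-1=2; pred: 12+0-2=10
Step 9: prey: 2+0-0=2; pred: 10+0-2=8
Step 10: prey: 2+0-0=2; pred: 8+0-1=7
Step 11: prey: 2+0-0=2; pred: 7+0-1=6
Step 12: prey: 2+0-0=2; pred: 6+0-1=5
Step 13: prey: 2+0-0=2; pred: 5+0-1=4
Step 14: prey: 2+0-0=2; pred: 4+0-0=4
Steps 15-15: state stable at prey=2, pred=4 (no change)
No extinction within 15 steps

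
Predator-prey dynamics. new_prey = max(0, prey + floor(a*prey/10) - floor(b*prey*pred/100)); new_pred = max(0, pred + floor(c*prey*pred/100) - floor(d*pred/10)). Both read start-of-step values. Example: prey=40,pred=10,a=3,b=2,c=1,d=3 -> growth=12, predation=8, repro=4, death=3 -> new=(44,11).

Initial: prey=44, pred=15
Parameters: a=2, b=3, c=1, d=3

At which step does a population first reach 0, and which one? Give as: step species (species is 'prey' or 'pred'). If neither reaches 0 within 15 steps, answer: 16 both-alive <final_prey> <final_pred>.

Answer: 16 both-alive 15 3

Derivation:
Step 1: prey: 44+8-19=33; pred: 15+6-4=17
Step 2: prey: 33+6-16=23; pred: 17+5-5=17
Step 3: prey: 23+4-11=16; pred: 17+3-5=15
Step 4: prey: 16+3-7=12; pred: 15+2-4=13
Step 5: prey: 12+2-4=10; pred: 13+1-3=11
Step 6: prey: 10+2-3=9; pred: 11+1-3=9
Step 7: prey: 9+1-2=8; pred: 9+0-2=7
Step 8: prey: 8+1-1=8; pred: 7+0-2=5
Step 9: prey: 8+1-1=8; pred: 5+0-1=4
Step 10: prey: 8+1-0=9; pred: 4+0-1=3
Step 11: prey: 9+1-0=10; pred: 3+0-0=3
Step 12: prey: 10+2-0=12; pred: 3+0-0=3
Step 13: prey: 12+2-1=13; pred: 3+0-0=3
Step 14: prey: 13+2-1=14; pred: 3+0-0=3
Step 15: prey: 14+2-1=15; pred: 3+0-0=3
No extinction within 15 steps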